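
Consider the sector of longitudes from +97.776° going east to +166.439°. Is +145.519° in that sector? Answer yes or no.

Band width going east from +97.776° to +166.439°: ((166.439 − 97.776) mod 360) = 68.663°.
Offset of +145.519° east of the west edge: ((145.519 − 97.776) mod 360) = 47.743°.
47.743° ≤ 68.663° ⇒ inside.

Yes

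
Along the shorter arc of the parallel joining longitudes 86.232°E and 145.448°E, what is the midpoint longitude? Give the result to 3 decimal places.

Signed shortest Δλ from +86.232° to +145.448° is +59.216°.
Midpoint longitude = +86.232° + (+59.216°)/2 = +86.232° + 29.608° = +115.840°.

115.840°E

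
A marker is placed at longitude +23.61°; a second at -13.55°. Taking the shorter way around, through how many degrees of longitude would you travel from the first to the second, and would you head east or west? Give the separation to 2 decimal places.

37.16° west

Raw difference: -13.55 − 23.61 = -37.16°.
Normalise into (−180°, 180°]: -37.16° stays -37.16°.
Negative ⇒ the second point lies to the west; separation 37.16°.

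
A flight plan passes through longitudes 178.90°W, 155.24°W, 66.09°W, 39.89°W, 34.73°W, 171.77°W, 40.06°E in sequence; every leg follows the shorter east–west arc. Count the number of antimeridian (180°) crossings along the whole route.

Leg 1: -178.90° → -155.24°, shortest Δλ = 23.66° (east) — does not cross 180°.
Leg 2: -155.24° → -66.09°, shortest Δλ = 89.15° (east) — does not cross 180°.
Leg 3: -66.09° → -39.89°, shortest Δλ = 26.2° (east) — does not cross 180°.
Leg 4: -39.89° → -34.73°, shortest Δλ = 5.16° (east) — does not cross 180°.
Leg 5: -34.73° → -171.77°, shortest Δλ = -137.04° (west) — does not cross 180°.
Leg 6: -171.77° → +40.06°, shortest Δλ = -148.17° (west) — crosses 180°.
Total crossings: 1.

1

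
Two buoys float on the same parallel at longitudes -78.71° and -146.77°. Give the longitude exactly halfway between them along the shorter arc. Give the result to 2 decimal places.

Signed shortest Δλ from -78.71° to -146.77° is -68.06°.
Midpoint longitude = -78.71° + (-68.06°)/2 = -78.71° − 34.03° = -112.74°.

-112.74°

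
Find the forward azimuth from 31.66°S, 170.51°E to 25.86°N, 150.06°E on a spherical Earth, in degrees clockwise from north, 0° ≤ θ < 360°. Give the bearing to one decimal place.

338.9°

Δλ = 150.06 − 170.51 = -20.45°.
θ = atan2( sin Δλ · cos φ₂ , cos φ₁ · sin φ₂ − sin φ₁ · cos φ₂ · cos Δλ )
  = atan2(-0.31440, 0.81381) = -21.123° → normalised to [0°, 360°): 338.877°.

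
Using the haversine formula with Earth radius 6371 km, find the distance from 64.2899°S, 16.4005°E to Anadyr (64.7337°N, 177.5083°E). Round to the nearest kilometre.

Δλ = 177.5083 − 16.4005 = 161.1078°.
Δφ = 64.7337 − -64.2899 = 129.0236°.
a = sin²(Δφ/2) + cos φ₁ · cos φ₂ · sin²(Δλ/2) = 0.994998.
c = 2·atan2(√a, √(1−a)) = 3.00002 rad → d = 6371·c ≈ 19113.12 km.

19113 km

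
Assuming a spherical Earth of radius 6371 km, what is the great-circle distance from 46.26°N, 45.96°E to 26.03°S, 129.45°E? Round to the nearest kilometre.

Δλ = 129.45 − 45.96 = 83.49°.
Δφ = -26.03 − 46.26 = -72.29°.
a = sin²(Δφ/2) + cos φ₁ · cos φ₂ · sin²(Δλ/2) = 0.623310.
c = 2·atan2(√a, √(1−a)) = 1.81999 rad → d = 6371·c ≈ 11595.14 km.

11595 km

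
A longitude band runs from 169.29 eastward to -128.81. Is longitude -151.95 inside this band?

Yes

Band width going east from +169.29° to -128.81°: ((-128.81 − 169.29) mod 360) = 61.90°.
Offset of -151.95° east of the west edge: ((-151.95 − 169.29) mod 360) = 38.76°.
38.76° ≤ 61.90° ⇒ inside.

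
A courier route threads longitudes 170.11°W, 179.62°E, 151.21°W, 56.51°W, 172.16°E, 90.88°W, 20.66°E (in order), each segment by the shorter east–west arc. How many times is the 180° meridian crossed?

4

Leg 1: -170.11° → +179.62°, shortest Δλ = -10.27° (west) — crosses 180°.
Leg 2: +179.62° → -151.21°, shortest Δλ = 29.17° (east) — crosses 180°.
Leg 3: -151.21° → -56.51°, shortest Δλ = 94.7° (east) — does not cross 180°.
Leg 4: -56.51° → +172.16°, shortest Δλ = -131.33° (west) — crosses 180°.
Leg 5: +172.16° → -90.88°, shortest Δλ = 96.96° (east) — crosses 180°.
Leg 6: -90.88° → +20.66°, shortest Δλ = 111.54° (east) — does not cross 180°.
Total crossings: 4.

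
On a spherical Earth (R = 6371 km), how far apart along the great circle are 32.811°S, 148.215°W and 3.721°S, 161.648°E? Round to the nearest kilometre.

6122 km

Δλ = 161.648 − -148.215 = 309.863°; wrapped into (−180°, 180°]: -50.137°.
Δφ = -3.721 − -32.811 = 29.090°.
a = sin²(Δφ/2) + cos φ₁ · cos φ₂ · sin²(Δλ/2) = 0.213636.
c = 2·atan2(√a, √(1−a)) = 0.96097 rad → d = 6371·c ≈ 6122.31 km.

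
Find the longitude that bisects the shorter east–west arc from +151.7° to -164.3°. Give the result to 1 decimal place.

+173.7°

Signed shortest Δλ from +151.7° to -164.3° is +44.0°.
Midpoint longitude = +151.7° + (+44.0°)/2 = +151.7° + 22.0° = +173.7°.
(The naïve average (+151.7 + -164.3)/2 = -6.3° is on the wrong side of the globe.)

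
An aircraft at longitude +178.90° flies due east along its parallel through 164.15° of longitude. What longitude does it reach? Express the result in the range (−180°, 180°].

Start at +178.90°; shift +164.15° → +343.05°.
+343.05° lies outside (−180°, 180°]; subtract 360° → -16.95°.

-16.95°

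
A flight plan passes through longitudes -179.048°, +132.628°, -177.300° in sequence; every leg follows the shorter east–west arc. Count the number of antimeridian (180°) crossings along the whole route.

Leg 1: -179.048° → +132.628°, shortest Δλ = -48.324° (west) — crosses 180°.
Leg 2: +132.628° → -177.300°, shortest Δλ = 50.072° (east) — crosses 180°.
Total crossings: 2.

2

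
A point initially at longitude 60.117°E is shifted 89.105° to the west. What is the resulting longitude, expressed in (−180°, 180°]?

Start at +60.117°; shift −89.105° → -28.988°.
-28.988° already lies in (−180°, 180°].

28.988°W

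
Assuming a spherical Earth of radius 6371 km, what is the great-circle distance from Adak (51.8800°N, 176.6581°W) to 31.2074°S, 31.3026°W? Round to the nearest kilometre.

Δλ = -31.3026 − -176.6581 = 145.3555°.
Δφ = -31.2074 − 51.8800 = -83.0874°.
a = sin²(Δφ/2) + cos φ₁ · cos φ₂ · sin²(Δλ/2) = 0.920999.
c = 2·atan2(√a, √(1−a)) = 2.57177 rad → d = 6371·c ≈ 16384.77 km.

16385 km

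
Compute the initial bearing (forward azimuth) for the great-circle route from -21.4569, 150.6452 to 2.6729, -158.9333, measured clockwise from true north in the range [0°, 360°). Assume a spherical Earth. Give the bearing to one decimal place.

70.3°

Δλ = -158.9333 − 150.6452 = -309.5785°; wrapped into (−180°, 180°]: 50.4215°.
θ = atan2( sin Δλ · cos φ₂ , cos φ₁ · sin φ₂ − sin φ₁ · cos φ₂ · cos Δλ )
  = atan2(0.76991, 0.27621) = 70.264° → normalised to [0°, 360°): 70.264°.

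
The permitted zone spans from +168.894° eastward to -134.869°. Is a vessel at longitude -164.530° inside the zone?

Band width going east from +168.894° to -134.869°: ((-134.869 − 168.894) mod 360) = 56.237°.
Offset of -164.530° east of the west edge: ((-164.530 − 168.894) mod 360) = 26.576°.
26.576° ≤ 56.237° ⇒ inside.

Yes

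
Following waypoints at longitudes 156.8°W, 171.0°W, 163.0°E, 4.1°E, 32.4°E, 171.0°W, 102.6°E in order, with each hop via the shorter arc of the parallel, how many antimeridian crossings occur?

Leg 1: -156.8° → -171.0°, shortest Δλ = -14.2° (west) — does not cross 180°.
Leg 2: -171.0° → +163.0°, shortest Δλ = -26.0° (west) — crosses 180°.
Leg 3: +163.0° → +4.1°, shortest Δλ = -158.9° (west) — does not cross 180°.
Leg 4: +4.1° → +32.4°, shortest Δλ = 28.3° (east) — does not cross 180°.
Leg 5: +32.4° → -171.0°, shortest Δλ = 156.6° (east) — crosses 180°.
Leg 6: -171.0° → +102.6°, shortest Δλ = -86.4° (west) — crosses 180°.
Total crossings: 3.

3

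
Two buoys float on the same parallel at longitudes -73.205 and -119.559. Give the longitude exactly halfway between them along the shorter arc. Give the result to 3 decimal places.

Signed shortest Δλ from -73.205° to -119.559° is -46.354°.
Midpoint longitude = -73.205° + (-46.354°)/2 = -73.205° − 23.177° = -96.382°.

-96.382°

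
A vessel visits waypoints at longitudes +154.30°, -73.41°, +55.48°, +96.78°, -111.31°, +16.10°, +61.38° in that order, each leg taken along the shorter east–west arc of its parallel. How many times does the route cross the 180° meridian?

Leg 1: +154.30° → -73.41°, shortest Δλ = 132.29° (east) — crosses 180°.
Leg 2: -73.41° → +55.48°, shortest Δλ = 128.89° (east) — does not cross 180°.
Leg 3: +55.48° → +96.78°, shortest Δλ = 41.3° (east) — does not cross 180°.
Leg 4: +96.78° → -111.31°, shortest Δλ = 151.91° (east) — crosses 180°.
Leg 5: -111.31° → +16.10°, shortest Δλ = 127.41° (east) — does not cross 180°.
Leg 6: +16.10° → +61.38°, shortest Δλ = 45.28° (east) — does not cross 180°.
Total crossings: 2.

2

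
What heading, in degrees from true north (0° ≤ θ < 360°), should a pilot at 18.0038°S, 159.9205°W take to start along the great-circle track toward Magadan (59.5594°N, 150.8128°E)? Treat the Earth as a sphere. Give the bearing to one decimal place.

337.4°

Δλ = 150.8128 − -159.9205 = 310.7333°; wrapped into (−180°, 180°]: -49.2667°.
θ = atan2( sin Δλ · cos φ₂ , cos φ₁ · sin φ₂ − sin φ₁ · cos φ₂ · cos Δλ )
  = atan2(-0.38391, 0.92212) = -22.604° → normalised to [0°, 360°): 337.396°.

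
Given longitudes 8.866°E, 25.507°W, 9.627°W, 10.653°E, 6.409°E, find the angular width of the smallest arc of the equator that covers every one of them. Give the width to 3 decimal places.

36.160°

Sort the longitudes: -25.507°, -9.627°, +6.409°, +8.866°, +10.653°.
Eastward gaps between consecutive values (wrapping around): 15.880°, 16.036°, 2.457°, 1.787°, 323.840°.
Largest gap = 323.840° ⇒ minimal covering band is its complement: 360° − 323.840° = 36.160°.
Band runs from -25.507° eastward to +10.653°.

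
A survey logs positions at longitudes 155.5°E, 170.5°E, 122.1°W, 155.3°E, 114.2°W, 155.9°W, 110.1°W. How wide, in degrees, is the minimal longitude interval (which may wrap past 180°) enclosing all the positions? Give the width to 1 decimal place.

94.6°

Sort the longitudes: -155.9°, -122.1°, -114.2°, -110.1°, +155.3°, +155.5°, +170.5°.
Eastward gaps between consecutive values (wrapping around): 33.8°, 7.9°, 4.1°, 265.4°, 0.2°, 15.0°, 33.6°.
Largest gap = 265.4° ⇒ minimal covering band is its complement: 360° − 265.4° = 94.6°.
Band runs from +155.3° eastward to -110.1°, crossing the antimeridian.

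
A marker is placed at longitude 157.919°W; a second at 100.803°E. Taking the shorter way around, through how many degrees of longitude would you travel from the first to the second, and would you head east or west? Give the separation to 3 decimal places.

Raw difference: 100.803 − -157.919 = 258.722°.
Normalise into (−180°, 180°]: 258.722° − 360° = -101.278°.
Negative ⇒ the second point lies to the west; separation 101.278°.

101.278° west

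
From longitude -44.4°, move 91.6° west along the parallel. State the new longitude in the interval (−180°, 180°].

Start at -44.4°; shift −91.6° → -136.0°.
-136.0° already lies in (−180°, 180°].

-136.0°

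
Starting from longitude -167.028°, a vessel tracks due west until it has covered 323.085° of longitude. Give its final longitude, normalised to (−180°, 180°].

-130.113°

Start at -167.028°; shift −323.085° → -490.113°.
-490.113° lies outside (−180°, 180°]; add 360° → -130.113°.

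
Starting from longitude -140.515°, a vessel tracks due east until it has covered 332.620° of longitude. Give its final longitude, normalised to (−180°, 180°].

-167.895°

Start at -140.515°; shift +332.620° → +192.105°.
+192.105° lies outside (−180°, 180°]; subtract 360° → -167.895°.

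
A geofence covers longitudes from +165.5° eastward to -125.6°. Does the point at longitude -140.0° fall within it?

Band width going east from +165.5° to -125.6°: ((-125.6 − 165.5) mod 360) = 68.9°.
Offset of -140.0° east of the west edge: ((-140.0 − 165.5) mod 360) = 54.5°.
54.5° ≤ 68.9° ⇒ inside.

Yes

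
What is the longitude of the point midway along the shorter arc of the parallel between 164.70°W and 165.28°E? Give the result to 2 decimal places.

179.71°W

Signed shortest Δλ from -164.70° to +165.28° is -30.02°.
Midpoint longitude = -164.70° + (-30.02°)/2 = -164.70° − 15.01° = -179.71°.
(The naïve average (-164.70 + +165.28)/2 = 0.29° is on the wrong side of the globe.)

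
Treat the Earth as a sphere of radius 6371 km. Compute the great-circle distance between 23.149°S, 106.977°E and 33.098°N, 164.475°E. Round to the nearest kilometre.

Δλ = 164.475 − 106.977 = 57.498°.
Δφ = 33.098 − -23.149 = 56.247°.
a = sin²(Δφ/2) + cos φ₁ · cos φ₂ · sin²(Δλ/2) = 0.400388.
c = 2·atan2(√a, √(1−a)) = 1.37023 rad → d = 6371·c ≈ 8729.74 km.

8730 km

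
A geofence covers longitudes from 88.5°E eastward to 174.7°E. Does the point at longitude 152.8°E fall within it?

Band width going east from +88.5° to +174.7°: ((174.7 − 88.5) mod 360) = 86.2°.
Offset of +152.8° east of the west edge: ((152.8 − 88.5) mod 360) = 64.3°.
64.3° ≤ 86.2° ⇒ inside.

Yes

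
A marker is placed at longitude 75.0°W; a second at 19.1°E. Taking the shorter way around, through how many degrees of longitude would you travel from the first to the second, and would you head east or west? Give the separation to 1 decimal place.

94.1° east

Raw difference: 19.1 − -75.0 = 94.1°.
Normalise into (−180°, 180°]: 94.1° stays 94.1°.
Positive ⇒ the second point lies to the east; separation 94.1°.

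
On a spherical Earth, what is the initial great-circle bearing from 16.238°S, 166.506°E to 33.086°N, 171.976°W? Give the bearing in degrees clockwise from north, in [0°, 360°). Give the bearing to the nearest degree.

Δλ = -171.976 − 166.506 = -338.482°; wrapped into (−180°, 180°]: 21.518°.
θ = atan2( sin Δλ · cos φ₂ , cos φ₁ · sin φ₂ − sin φ₁ · cos φ₂ · cos Δλ )
  = atan2(0.30732, 0.74208) = 22.496° → normalised to [0°, 360°): 22.496°.

22°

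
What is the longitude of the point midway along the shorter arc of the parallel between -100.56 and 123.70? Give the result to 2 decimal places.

-168.43°

Signed shortest Δλ from -100.56° to +123.70° is -135.74°.
Midpoint longitude = -100.56° + (-135.74°)/2 = -100.56° − 67.87° = -168.43°.
(The naïve average (-100.56 + +123.70)/2 = 11.57° is on the wrong side of the globe.)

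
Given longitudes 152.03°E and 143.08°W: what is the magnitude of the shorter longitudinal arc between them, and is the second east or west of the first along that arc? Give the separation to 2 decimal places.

64.89° east

Raw difference: -143.08 − 152.03 = -295.11°.
Normalise into (−180°, 180°]: -295.11° + 360° = 64.89°.
Positive ⇒ the second point lies to the east; separation 64.89°.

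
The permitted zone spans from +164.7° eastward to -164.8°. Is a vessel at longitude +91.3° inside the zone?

No

Band width going east from +164.7° to -164.8°: ((-164.8 − 164.7) mod 360) = 30.5°.
Offset of +91.3° east of the west edge: ((91.3 − 164.7) mod 360) = 286.6°.
286.6° > 30.5° ⇒ outside.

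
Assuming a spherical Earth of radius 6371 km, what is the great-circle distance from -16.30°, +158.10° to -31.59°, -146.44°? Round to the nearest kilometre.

Δλ = -146.44 − 158.10 = -304.54°; wrapped into (−180°, 180°]: 55.46°.
Δφ = -31.59 − -16.30 = -15.29°.
a = sin²(Δφ/2) + cos φ₁ · cos φ₂ · sin²(Δλ/2) = 0.194712.
c = 2·atan2(√a, √(1−a)) = 0.91401 rad → d = 6371·c ≈ 5823.15 km.

5823 km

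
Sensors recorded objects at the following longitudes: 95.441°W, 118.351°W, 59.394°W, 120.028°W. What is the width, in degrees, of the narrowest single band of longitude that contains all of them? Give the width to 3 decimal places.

Sort the longitudes: -120.028°, -118.351°, -95.441°, -59.394°.
Eastward gaps between consecutive values (wrapping around): 1.677°, 22.910°, 36.047°, 299.366°.
Largest gap = 299.366° ⇒ minimal covering band is its complement: 360° − 299.366° = 60.634°.
Band runs from -120.028° eastward to -59.394°.

60.634°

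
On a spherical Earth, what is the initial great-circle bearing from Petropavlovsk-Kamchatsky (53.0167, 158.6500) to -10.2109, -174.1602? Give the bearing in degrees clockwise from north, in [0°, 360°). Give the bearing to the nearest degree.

151°

Δλ = -174.1602 − 158.6500 = -332.8102°; wrapped into (−180°, 180°]: 27.1898°.
θ = atan2( sin Δλ · cos φ₂ , cos φ₁ · sin φ₂ − sin φ₁ · cos φ₂ · cos Δλ )
  = atan2(0.44970, -0.80593) = 150.839° → normalised to [0°, 360°): 150.839°.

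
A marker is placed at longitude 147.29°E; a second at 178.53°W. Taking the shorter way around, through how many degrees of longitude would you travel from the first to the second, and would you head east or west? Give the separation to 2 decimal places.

34.18° east

Raw difference: -178.53 − 147.29 = -325.82°.
Normalise into (−180°, 180°]: -325.82° + 360° = 34.18°.
Positive ⇒ the second point lies to the east; separation 34.18°.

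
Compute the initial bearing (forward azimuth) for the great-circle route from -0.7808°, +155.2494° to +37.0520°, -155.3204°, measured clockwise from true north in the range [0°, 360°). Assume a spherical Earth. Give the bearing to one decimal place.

44.8°

Δλ = -155.3204 − 155.2494 = -310.5698°; wrapped into (−180°, 180°]: 49.4302°.
θ = atan2( sin Δλ · cos φ₂ , cos φ₁ · sin φ₂ − sin φ₁ · cos φ₂ · cos Δλ )
  = atan2(0.60624, 0.60956) = 44.844° → normalised to [0°, 360°): 44.844°.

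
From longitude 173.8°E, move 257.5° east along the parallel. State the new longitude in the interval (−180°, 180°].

Start at +173.8°; shift +257.5° → +431.3°.
+431.3° lies outside (−180°, 180°]; subtract 360° → +71.3°.

71.3°E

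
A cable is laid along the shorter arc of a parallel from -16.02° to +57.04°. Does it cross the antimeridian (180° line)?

Signed shortest Δλ = ((57.04 − -16.02 + 180) mod 360) − 180 = 73.06°.
Going east by 73.06° from -16.02° reaches +57.04° without touching 180°.

No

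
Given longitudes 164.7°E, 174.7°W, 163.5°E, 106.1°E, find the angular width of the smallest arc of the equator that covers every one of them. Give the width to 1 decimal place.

Sort the longitudes: -174.7°, +106.1°, +163.5°, +164.7°.
Eastward gaps between consecutive values (wrapping around): 280.8°, 57.4°, 1.2°, 20.6°.
Largest gap = 280.8° ⇒ minimal covering band is its complement: 360° − 280.8° = 79.2°.
Band runs from +106.1° eastward to -174.7°, crossing the antimeridian.

79.2°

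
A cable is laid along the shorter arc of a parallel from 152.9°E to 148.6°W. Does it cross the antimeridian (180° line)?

Naïve |-148.6 − 152.9| = 301.5° > 180°, so the shorter arc goes the other way round — across 180°.
Signed shortest Δλ = ((-148.6 − 152.9 + 180) mod 360) − 180 = 58.5°.
Going east by 58.5° from +152.9° passes through 180° before reaching -148.6°.

Yes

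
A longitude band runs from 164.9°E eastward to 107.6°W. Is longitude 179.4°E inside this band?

Yes

Band width going east from +164.9° to -107.6°: ((-107.6 − 164.9) mod 360) = 87.5°.
Offset of +179.4° east of the west edge: ((179.4 − 164.9) mod 360) = 14.5°.
14.5° ≤ 87.5° ⇒ inside.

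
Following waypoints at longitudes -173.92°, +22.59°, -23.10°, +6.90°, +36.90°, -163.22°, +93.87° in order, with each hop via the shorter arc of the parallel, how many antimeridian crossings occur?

Leg 1: -173.92° → +22.59°, shortest Δλ = -163.49° (west) — crosses 180°.
Leg 2: +22.59° → -23.10°, shortest Δλ = -45.69° (west) — does not cross 180°.
Leg 3: -23.10° → +6.90°, shortest Δλ = 30.0° (east) — does not cross 180°.
Leg 4: +6.90° → +36.90°, shortest Δλ = 30.0° (east) — does not cross 180°.
Leg 5: +36.90° → -163.22°, shortest Δλ = 159.88° (east) — crosses 180°.
Leg 6: -163.22° → +93.87°, shortest Δλ = -102.91° (west) — crosses 180°.
Total crossings: 3.

3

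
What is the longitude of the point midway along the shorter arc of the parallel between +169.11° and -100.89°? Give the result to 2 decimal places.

-145.89°

Signed shortest Δλ from +169.11° to -100.89° is +90.00°.
Midpoint longitude = +169.11° + (+90.00°)/2 = +169.11° + 45.00° = +214.11°.
Normalise into (−180°, 180°]: -145.89°.
(The naïve average (+169.11 + -100.89)/2 = 34.11° is on the wrong side of the globe.)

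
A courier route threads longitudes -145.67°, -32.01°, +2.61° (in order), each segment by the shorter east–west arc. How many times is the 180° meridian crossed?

Leg 1: -145.67° → -32.01°, shortest Δλ = 113.66° (east) — does not cross 180°.
Leg 2: -32.01° → +2.61°, shortest Δλ = 34.62° (east) — does not cross 180°.
Total crossings: 0.

0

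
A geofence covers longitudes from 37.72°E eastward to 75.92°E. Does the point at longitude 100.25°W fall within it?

No

Band width going east from +37.72° to +75.92°: ((75.92 − 37.72) mod 360) = 38.20°.
Offset of -100.25° east of the west edge: ((-100.25 − 37.72) mod 360) = 222.03°.
222.03° > 38.20° ⇒ outside.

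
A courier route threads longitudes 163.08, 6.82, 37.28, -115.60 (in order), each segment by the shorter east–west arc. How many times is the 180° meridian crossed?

Leg 1: +163.08° → +6.82°, shortest Δλ = -156.26° (west) — does not cross 180°.
Leg 2: +6.82° → +37.28°, shortest Δλ = 30.46° (east) — does not cross 180°.
Leg 3: +37.28° → -115.60°, shortest Δλ = -152.88° (west) — does not cross 180°.
Total crossings: 0.

0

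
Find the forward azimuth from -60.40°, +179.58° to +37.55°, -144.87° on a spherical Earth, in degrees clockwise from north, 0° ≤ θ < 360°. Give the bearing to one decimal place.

28.1°

Δλ = -144.87 − 179.58 = -324.45°; wrapped into (−180°, 180°]: 35.55°.
θ = atan2( sin Δλ · cos φ₂ , cos φ₁ · sin φ₂ − sin φ₁ · cos φ₂ · cos Δλ )
  = atan2(0.46096, 0.86190) = 28.139° → normalised to [0°, 360°): 28.139°.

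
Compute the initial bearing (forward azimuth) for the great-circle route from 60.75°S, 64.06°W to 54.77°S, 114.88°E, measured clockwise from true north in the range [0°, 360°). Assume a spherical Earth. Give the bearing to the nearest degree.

179°

Δλ = 114.88 − -64.06 = 178.94°.
θ = atan2( sin Δλ · cos φ₂ , cos φ₁ · sin φ₂ − sin φ₁ · cos φ₂ · cos Δλ )
  = atan2(0.01067, -0.90235) = 179.322° → normalised to [0°, 360°): 179.322°.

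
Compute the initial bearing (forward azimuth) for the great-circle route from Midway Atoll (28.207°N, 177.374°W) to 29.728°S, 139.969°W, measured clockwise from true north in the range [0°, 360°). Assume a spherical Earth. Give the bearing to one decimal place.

Δλ = -139.969 − -177.374 = 37.405°.
θ = atan2( sin Δλ · cos φ₂ , cos φ₁ · sin φ₂ − sin φ₁ · cos φ₂ · cos Δλ )
  = atan2(0.52750, -0.76304) = 145.343° → normalised to [0°, 360°): 145.343°.

145.3°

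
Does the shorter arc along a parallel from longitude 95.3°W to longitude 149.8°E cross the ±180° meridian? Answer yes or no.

Yes

Naïve |149.8 − -95.3| = 245.1° > 180°, so the shorter arc goes the other way round — across 180°.
Signed shortest Δλ = ((149.8 − -95.3 + 180) mod 360) − 180 = -114.9°.
Going west by 114.9° from -95.3° passes through 180° before reaching +149.8°.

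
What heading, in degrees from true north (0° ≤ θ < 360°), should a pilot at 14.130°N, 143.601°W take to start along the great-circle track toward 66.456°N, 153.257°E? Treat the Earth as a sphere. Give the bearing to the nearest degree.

Δλ = 153.257 − -143.601 = 296.858°; wrapped into (−180°, 180°]: -63.142°.
θ = atan2( sin Δλ · cos φ₂ , cos φ₁ · sin φ₂ − sin φ₁ · cos φ₂ · cos Δλ )
  = atan2(-0.35636, 0.84496) = -22.868° → normalised to [0°, 360°): 337.132°.

337°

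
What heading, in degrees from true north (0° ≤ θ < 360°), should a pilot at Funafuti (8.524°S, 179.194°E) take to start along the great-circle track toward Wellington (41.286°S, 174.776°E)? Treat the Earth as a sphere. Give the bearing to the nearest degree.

Δλ = 174.776 − 179.194 = -4.418°.
θ = atan2( sin Δλ · cos φ₂ , cos φ₁ · sin φ₂ − sin φ₁ · cos φ₂ · cos Δλ )
  = atan2(-0.05788, -0.54148) = -173.898° → normalised to [0°, 360°): 186.102°.

186°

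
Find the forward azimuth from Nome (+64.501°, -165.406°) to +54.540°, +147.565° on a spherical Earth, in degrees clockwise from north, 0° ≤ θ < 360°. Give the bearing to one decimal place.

Δλ = 147.565 − -165.406 = 312.971°; wrapped into (−180°, 180°]: -47.029°.
θ = atan2( sin Δλ · cos φ₂ , cos φ₁ · sin φ₂ − sin φ₁ · cos φ₂ · cos Δλ )
  = atan2(-0.42448, -0.00627) = -90.846° → normalised to [0°, 360°): 269.154°.

269.2°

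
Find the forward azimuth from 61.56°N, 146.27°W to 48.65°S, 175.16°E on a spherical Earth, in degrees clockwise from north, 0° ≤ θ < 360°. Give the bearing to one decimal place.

206.9°

Δλ = 175.16 − -146.27 = 321.43°; wrapped into (−180°, 180°]: -38.57°.
θ = atan2( sin Δλ · cos φ₂ , cos φ₁ · sin φ₂ − sin φ₁ · cos φ₂ · cos Δλ )
  = atan2(-0.41190, -0.81170) = -153.094° → normalised to [0°, 360°): 206.906°.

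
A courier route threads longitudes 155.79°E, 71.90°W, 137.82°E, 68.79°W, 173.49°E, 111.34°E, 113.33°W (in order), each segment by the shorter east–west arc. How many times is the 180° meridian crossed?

Leg 1: +155.79° → -71.90°, shortest Δλ = 132.31° (east) — crosses 180°.
Leg 2: -71.90° → +137.82°, shortest Δλ = -150.28° (west) — crosses 180°.
Leg 3: +137.82° → -68.79°, shortest Δλ = 153.39° (east) — crosses 180°.
Leg 4: -68.79° → +173.49°, shortest Δλ = -117.72° (west) — crosses 180°.
Leg 5: +173.49° → +111.34°, shortest Δλ = -62.15° (west) — does not cross 180°.
Leg 6: +111.34° → -113.33°, shortest Δλ = 135.33° (east) — crosses 180°.
Total crossings: 5.

5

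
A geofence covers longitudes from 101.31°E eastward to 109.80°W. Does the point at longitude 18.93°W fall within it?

Band width going east from +101.31° to -109.80°: ((-109.80 − 101.31) mod 360) = 148.89°.
Offset of -18.93° east of the west edge: ((-18.93 − 101.31) mod 360) = 239.76°.
239.76° > 148.89° ⇒ outside.

No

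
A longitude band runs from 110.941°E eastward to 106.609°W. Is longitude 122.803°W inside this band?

Band width going east from +110.941° to -106.609°: ((-106.609 − 110.941) mod 360) = 142.450°.
Offset of -122.803° east of the west edge: ((-122.803 − 110.941) mod 360) = 126.256°.
126.256° ≤ 142.450° ⇒ inside.

Yes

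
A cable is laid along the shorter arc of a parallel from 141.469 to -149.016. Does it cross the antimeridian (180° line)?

Yes

Naïve |-149.016 − 141.469| = 290.485° > 180°, so the shorter arc goes the other way round — across 180°.
Signed shortest Δλ = ((-149.016 − 141.469 + 180) mod 360) − 180 = 69.515°.
Going east by 69.515° from +141.469° passes through 180° before reaching -149.016°.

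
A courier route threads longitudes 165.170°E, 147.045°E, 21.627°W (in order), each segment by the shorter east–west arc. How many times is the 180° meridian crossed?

0

Leg 1: +165.170° → +147.045°, shortest Δλ = -18.125° (west) — does not cross 180°.
Leg 2: +147.045° → -21.627°, shortest Δλ = -168.672° (west) — does not cross 180°.
Total crossings: 0.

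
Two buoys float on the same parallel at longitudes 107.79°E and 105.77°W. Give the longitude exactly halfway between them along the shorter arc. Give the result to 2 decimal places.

178.99°W

Signed shortest Δλ from +107.79° to -105.77° is +146.44°.
Midpoint longitude = +107.79° + (+146.44°)/2 = +107.79° + 73.22° = +181.01°.
Normalise into (−180°, 180°]: -178.99°.
(The naïve average (+107.79 + -105.77)/2 = 1.01° is on the wrong side of the globe.)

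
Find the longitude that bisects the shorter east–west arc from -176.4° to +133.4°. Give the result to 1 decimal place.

+158.5°

Signed shortest Δλ from -176.4° to +133.4° is -50.2°.
Midpoint longitude = -176.4° + (-50.2°)/2 = -176.4° − 25.1° = -201.5°.
Normalise into (−180°, 180°]: +158.5°.
(The naïve average (-176.4 + +133.4)/2 = -21.5° is on the wrong side of the globe.)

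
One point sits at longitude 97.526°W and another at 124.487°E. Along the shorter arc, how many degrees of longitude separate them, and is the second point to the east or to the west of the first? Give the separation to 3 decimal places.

137.987° west

Raw difference: 124.487 − -97.526 = 222.013°.
Normalise into (−180°, 180°]: 222.013° − 360° = -137.987°.
Negative ⇒ the second point lies to the west; separation 137.987°.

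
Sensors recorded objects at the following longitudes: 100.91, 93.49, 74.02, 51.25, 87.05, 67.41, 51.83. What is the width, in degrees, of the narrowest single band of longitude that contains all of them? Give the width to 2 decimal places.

Sort the longitudes: +51.25°, +51.83°, +67.41°, +74.02°, +87.05°, +93.49°, +100.91°.
Eastward gaps between consecutive values (wrapping around): 0.58°, 15.58°, 6.61°, 13.03°, 6.44°, 7.42°, 310.34°.
Largest gap = 310.34° ⇒ minimal covering band is its complement: 360° − 310.34° = 49.66°.
Band runs from +51.25° eastward to +100.91°.

49.66°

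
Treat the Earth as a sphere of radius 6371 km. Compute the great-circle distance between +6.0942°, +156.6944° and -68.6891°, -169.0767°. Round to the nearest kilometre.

8725 km

Δλ = -169.0767 − 156.6944 = -325.7711°; wrapped into (−180°, 180°]: 34.2289°.
Δφ = -68.6891 − 6.0942 = -74.7833°.
a = sin²(Δφ/2) + cos φ₁ · cos φ₂ · sin²(Δλ/2) = 0.400060.
c = 2·atan2(√a, √(1−a)) = 1.36956 rad → d = 6371·c ≈ 8725.48 km.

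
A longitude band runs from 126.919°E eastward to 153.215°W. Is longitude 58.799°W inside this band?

No

Band width going east from +126.919° to -153.215°: ((-153.215 − 126.919) mod 360) = 79.866°.
Offset of -58.799° east of the west edge: ((-58.799 − 126.919) mod 360) = 174.282°.
174.282° > 79.866° ⇒ outside.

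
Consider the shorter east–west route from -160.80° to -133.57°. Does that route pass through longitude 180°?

Signed shortest Δλ = ((-133.57 − -160.80 + 180) mod 360) − 180 = 27.23°.
Going east by 27.23° from -160.80° reaches -133.57° without touching 180°.

No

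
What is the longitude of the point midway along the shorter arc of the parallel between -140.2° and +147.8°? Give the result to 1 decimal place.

-176.2°

Signed shortest Δλ from -140.2° to +147.8° is -72.0°.
Midpoint longitude = -140.2° + (-72.0°)/2 = -140.2° − 36.0° = -176.2°.
(The naïve average (-140.2 + +147.8)/2 = 3.8° is on the wrong side of the globe.)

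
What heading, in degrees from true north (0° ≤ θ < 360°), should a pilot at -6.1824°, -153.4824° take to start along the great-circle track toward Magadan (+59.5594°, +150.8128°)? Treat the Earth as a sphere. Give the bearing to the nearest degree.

Δλ = 150.8128 − -153.4824 = 304.2952°; wrapped into (−180°, 180°]: -55.7048°.
θ = atan2( sin Δλ · cos φ₂ , cos φ₁ · sin φ₂ − sin φ₁ · cos φ₂ · cos Δλ )
  = atan2(-0.41856, 0.88788) = -25.240° → normalised to [0°, 360°): 334.760°.

335°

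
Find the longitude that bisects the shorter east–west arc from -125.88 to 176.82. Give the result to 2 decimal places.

-154.53°

Signed shortest Δλ from -125.88° to +176.82° is -57.30°.
Midpoint longitude = -125.88° + (-57.30°)/2 = -125.88° − 28.65° = -154.53°.
(The naïve average (-125.88 + +176.82)/2 = 25.47° is on the wrong side of the globe.)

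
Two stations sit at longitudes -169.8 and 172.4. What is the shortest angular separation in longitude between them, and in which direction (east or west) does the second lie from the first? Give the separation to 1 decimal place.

17.8° west

Raw difference: 172.4 − -169.8 = 342.2°.
Normalise into (−180°, 180°]: 342.2° − 360° = -17.8°.
Negative ⇒ the second point lies to the west; separation 17.8°.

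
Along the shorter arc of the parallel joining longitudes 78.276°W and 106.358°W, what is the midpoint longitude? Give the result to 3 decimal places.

Signed shortest Δλ from -78.276° to -106.358° is -28.082°.
Midpoint longitude = -78.276° + (-28.082°)/2 = -78.276° − 14.041° = -92.317°.

92.317°W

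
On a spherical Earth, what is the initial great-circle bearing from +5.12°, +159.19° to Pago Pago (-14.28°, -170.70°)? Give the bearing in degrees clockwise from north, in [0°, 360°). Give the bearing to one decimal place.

123.4°

Δλ = -170.70 − 159.19 = -329.89°; wrapped into (−180°, 180°]: 30.11°.
θ = atan2( sin Δλ · cos φ₂ , cos φ₁ · sin φ₂ − sin φ₁ · cos φ₂ · cos Δλ )
  = atan2(0.48616, -0.32049) = 123.394° → normalised to [0°, 360°): 123.394°.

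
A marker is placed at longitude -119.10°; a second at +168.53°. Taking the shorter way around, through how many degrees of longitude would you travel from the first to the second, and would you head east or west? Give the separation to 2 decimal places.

72.37° west

Raw difference: 168.53 − -119.10 = 287.63°.
Normalise into (−180°, 180°]: 287.63° − 360° = -72.37°.
Negative ⇒ the second point lies to the west; separation 72.37°.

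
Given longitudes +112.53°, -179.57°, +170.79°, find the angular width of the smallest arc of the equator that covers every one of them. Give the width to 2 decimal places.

67.90°

Sort the longitudes: -179.57°, +112.53°, +170.79°.
Eastward gaps between consecutive values (wrapping around): 292.10°, 58.26°, 9.64°.
Largest gap = 292.10° ⇒ minimal covering band is its complement: 360° − 292.10° = 67.90°.
Band runs from +112.53° eastward to -179.57°, crossing the antimeridian.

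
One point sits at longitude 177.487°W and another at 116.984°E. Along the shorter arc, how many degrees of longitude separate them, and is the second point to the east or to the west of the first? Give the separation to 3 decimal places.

Raw difference: 116.984 − -177.487 = 294.471°.
Normalise into (−180°, 180°]: 294.471° − 360° = -65.529°.
Negative ⇒ the second point lies to the west; separation 65.529°.

65.529° west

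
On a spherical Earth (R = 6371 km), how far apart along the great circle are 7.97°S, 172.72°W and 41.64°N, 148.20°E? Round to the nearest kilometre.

Δλ = 148.20 − -172.72 = 320.92°; wrapped into (−180°, 180°]: -39.08°.
Δφ = 41.64 − -7.97 = 49.61°.
a = sin²(Δφ/2) + cos φ₁ · cos φ₂ · sin²(Δλ/2) = 0.258801.
c = 2·atan2(√a, √(1−a)) = 1.06741 rad → d = 6371·c ≈ 6800.44 km.

6800 km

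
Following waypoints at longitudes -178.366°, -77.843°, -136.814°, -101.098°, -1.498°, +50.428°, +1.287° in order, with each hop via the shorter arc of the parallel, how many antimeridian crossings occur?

0

Leg 1: -178.366° → -77.843°, shortest Δλ = 100.523° (east) — does not cross 180°.
Leg 2: -77.843° → -136.814°, shortest Δλ = -58.971° (west) — does not cross 180°.
Leg 3: -136.814° → -101.098°, shortest Δλ = 35.716° (east) — does not cross 180°.
Leg 4: -101.098° → -1.498°, shortest Δλ = 99.6° (east) — does not cross 180°.
Leg 5: -1.498° → +50.428°, shortest Δλ = 51.926° (east) — does not cross 180°.
Leg 6: +50.428° → +1.287°, shortest Δλ = -49.141° (west) — does not cross 180°.
Total crossings: 0.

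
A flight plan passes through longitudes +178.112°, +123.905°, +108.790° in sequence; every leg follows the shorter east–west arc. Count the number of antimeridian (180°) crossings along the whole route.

0

Leg 1: +178.112° → +123.905°, shortest Δλ = -54.207° (west) — does not cross 180°.
Leg 2: +123.905° → +108.790°, shortest Δλ = -15.115° (west) — does not cross 180°.
Total crossings: 0.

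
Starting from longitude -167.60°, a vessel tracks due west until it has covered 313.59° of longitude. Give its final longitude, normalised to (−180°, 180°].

-121.19°

Start at -167.60°; shift −313.59° → -481.19°.
-481.19° lies outside (−180°, 180°]; add 360° → -121.19°.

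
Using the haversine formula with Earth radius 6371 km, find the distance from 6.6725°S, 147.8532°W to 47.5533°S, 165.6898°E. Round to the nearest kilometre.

6316 km

Δλ = 165.6898 − -147.8532 = 313.5430°; wrapped into (−180°, 180°]: -46.4570°.
Δφ = -47.5533 − -6.6725 = -40.8808°.
a = sin²(Δφ/2) + cos φ₁ · cos φ₂ · sin²(Δλ/2) = 0.226234.
c = 2·atan2(√a, √(1−a)) = 0.99138 rad → d = 6371·c ≈ 6316.11 km.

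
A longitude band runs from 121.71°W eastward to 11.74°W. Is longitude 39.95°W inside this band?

Band width going east from -121.71° to -11.74°: ((-11.74 − -121.71) mod 360) = 109.97°.
Offset of -39.95° east of the west edge: ((-39.95 − -121.71) mod 360) = 81.76°.
81.76° ≤ 109.97° ⇒ inside.

Yes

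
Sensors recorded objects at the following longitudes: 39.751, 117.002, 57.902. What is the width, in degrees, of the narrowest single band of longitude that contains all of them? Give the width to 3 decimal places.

Sort the longitudes: +39.751°, +57.902°, +117.002°.
Eastward gaps between consecutive values (wrapping around): 18.151°, 59.100°, 282.749°.
Largest gap = 282.749° ⇒ minimal covering band is its complement: 360° − 282.749° = 77.251°.
Band runs from +39.751° eastward to +117.002°.

77.251°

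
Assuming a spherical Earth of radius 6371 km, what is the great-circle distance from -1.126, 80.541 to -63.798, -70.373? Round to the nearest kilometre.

12410 km

Δλ = -70.373 − 80.541 = -150.914°.
Δφ = -63.798 − -1.126 = -62.672°.
a = sin²(Δφ/2) + cos φ₁ · cos φ₂ · sin²(Δλ/2) = 0.684075.
c = 2·atan2(√a, √(1−a)) = 1.94781 rad → d = 6371·c ≈ 12409.52 km.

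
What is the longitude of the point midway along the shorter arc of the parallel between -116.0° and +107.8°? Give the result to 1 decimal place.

+175.9°

Signed shortest Δλ from -116.0° to +107.8° is -136.2°.
Midpoint longitude = -116.0° + (-136.2°)/2 = -116.0° − 68.1° = -184.1°.
Normalise into (−180°, 180°]: +175.9°.
(The naïve average (-116.0 + +107.8)/2 = -4.1° is on the wrong side of the globe.)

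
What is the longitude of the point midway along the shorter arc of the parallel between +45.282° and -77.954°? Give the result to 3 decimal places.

-16.336°

Signed shortest Δλ from +45.282° to -77.954° is -123.236°.
Midpoint longitude = +45.282° + (-123.236°)/2 = +45.282° − 61.618° = -16.336°.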